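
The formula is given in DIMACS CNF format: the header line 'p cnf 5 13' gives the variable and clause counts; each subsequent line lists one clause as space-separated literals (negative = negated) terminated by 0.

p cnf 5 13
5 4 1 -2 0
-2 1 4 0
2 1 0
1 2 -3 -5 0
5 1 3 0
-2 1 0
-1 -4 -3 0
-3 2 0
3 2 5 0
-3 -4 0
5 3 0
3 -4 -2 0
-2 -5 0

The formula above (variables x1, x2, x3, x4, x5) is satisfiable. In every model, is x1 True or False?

Suppose x1 = False.
From the singleton clause (x2), x2 = True.
That conflicts with the unit clause (¬x2).
So every satisfying assignment has x1 = True.

True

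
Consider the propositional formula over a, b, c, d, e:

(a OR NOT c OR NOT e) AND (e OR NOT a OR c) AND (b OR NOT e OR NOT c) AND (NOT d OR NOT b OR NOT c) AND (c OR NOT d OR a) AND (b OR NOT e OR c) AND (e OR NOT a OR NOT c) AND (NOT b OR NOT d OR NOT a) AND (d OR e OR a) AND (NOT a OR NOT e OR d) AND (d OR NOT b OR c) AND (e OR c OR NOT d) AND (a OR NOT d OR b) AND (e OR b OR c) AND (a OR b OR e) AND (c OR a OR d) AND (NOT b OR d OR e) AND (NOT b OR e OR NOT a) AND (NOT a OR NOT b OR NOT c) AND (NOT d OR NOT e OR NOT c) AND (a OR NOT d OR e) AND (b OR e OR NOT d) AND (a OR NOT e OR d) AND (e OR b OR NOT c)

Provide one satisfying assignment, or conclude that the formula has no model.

Suppose a = true.
Suppose e = true.
From the singleton clause (d), d = true.
From the singleton clause (NOT b), b = false.
From the singleton clause (NOT c), c = false.
That conflicts with the unit clause (c).
Undo e and try e = false.
From the singleton clause (c), c = true.
That conflicts with the unit clause (NOT c).
Neither e = true nor e = false works.
Undo a and try a = false.
Suppose c = false.
From the singleton clause (NOT d), d = false.
That conflicts with the unit clause (d).
Undo c and try c = true.
From the singleton clause (NOT e), e = false.
From the singleton clause (d), d = true.
That conflicts with the unit clause (NOT d).
Neither c = true nor c = false works.
Neither a = true nor a = false works.

UNSATISFIABLE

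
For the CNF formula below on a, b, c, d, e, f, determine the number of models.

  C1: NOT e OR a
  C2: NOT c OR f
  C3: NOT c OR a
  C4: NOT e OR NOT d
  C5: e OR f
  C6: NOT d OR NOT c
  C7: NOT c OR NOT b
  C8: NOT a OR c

6

There are 2^6 = 64 truth assignments over (a, b, c, d, e, f).
Split on d. With d = true, the clauses containing d are satisfied and NOT d drops from the rest; 2 of the 2^5 = 32 assignments to the other variables satisfy what remains.
With d = false, by the same count on the reduced clause set, 4 assignments work.
(One model: a=F, b=F, c=F, d=F, e=F, f=T.)
Total: 2 + 4 = 6.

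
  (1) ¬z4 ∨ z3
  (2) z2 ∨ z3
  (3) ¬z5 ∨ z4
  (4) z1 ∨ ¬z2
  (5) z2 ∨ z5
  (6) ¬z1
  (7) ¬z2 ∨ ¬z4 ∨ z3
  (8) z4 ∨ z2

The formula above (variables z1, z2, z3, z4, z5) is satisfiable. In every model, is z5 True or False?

Suppose z5 = False.
From the singleton clause (z2), z2 = True.
From the singleton clause (z1), z1 = True.
Now (¬z1) is unsatisfied and unit — conflict.
So every satisfying assignment has z5 = True.

True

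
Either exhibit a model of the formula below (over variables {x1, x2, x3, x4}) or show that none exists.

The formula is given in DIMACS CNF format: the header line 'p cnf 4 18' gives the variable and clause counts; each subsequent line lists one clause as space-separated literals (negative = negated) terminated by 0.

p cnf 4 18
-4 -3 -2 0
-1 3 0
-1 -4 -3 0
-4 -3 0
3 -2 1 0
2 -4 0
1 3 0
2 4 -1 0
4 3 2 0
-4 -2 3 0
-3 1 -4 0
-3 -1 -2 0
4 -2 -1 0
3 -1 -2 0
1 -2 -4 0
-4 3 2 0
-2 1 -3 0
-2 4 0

x1: False, x2: False, x3: True, x4: False

Case x1 = False:
The clause (x3) is unit, so x3 = True.
The clause (¬x4) is unit, so x4 = False.
The clause (¬x2) is unit, so x2 = False.
All clauses are satisfied.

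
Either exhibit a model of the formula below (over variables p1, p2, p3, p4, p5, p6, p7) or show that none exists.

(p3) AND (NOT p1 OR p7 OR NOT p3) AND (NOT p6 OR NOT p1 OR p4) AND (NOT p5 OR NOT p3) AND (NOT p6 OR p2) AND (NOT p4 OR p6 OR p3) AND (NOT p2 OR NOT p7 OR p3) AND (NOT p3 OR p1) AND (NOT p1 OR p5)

UNSATISFIABLE

(p3) alone gives p3 = true.
(NOT p5) alone gives p5 = false.
(p1) alone gives p1 = true.
Now (NOT p1) is unsatisfied and unit — conflict.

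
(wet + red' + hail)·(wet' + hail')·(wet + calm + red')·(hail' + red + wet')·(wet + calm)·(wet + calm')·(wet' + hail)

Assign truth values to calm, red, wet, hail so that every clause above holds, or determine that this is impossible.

Try wet = 0.
The clause (calm) is unit, so calm = 1.
That conflicts with the unit clause (calm').
Backtrack on wet: now try wet = 1.
The clause (hail') is unit, so hail = 0.
That conflicts with the unit clause (hail).
Neither wet = 1 nor wet = 0 works.

UNSATISFIABLE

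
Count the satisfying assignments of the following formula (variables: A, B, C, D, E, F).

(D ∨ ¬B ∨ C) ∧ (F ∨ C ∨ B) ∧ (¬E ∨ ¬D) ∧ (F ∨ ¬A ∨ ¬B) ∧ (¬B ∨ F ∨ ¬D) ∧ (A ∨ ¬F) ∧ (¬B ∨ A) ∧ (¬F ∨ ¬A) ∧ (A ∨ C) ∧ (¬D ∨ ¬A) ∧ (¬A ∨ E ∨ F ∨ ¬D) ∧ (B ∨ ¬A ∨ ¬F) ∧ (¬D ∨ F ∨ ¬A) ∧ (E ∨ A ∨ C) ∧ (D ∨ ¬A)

There are 2^6 = 64 truth assignments over (A, B, C, D, E, F).
Split on B. With B = True, the clauses containing B are satisfied and ¬B drops from the rest; 0 of the 2^5 = 32 assignments to the other variables satisfy what remains.
With B = False, by the same count on the reduced clause set, 3 assignments work.
Total: 0 + 3 = 3.

3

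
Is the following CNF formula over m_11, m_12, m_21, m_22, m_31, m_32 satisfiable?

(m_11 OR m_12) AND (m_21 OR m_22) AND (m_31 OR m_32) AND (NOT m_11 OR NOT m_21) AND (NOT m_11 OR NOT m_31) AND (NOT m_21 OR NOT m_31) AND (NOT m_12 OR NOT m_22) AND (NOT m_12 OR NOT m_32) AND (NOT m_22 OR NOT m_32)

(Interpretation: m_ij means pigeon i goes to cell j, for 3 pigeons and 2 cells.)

Try m_11 = true.
Unit clause (NOT m_21) forces m_21 = false.
Unit clause (m_22) forces m_22 = true.
Unit clause (NOT m_31) forces m_31 = false.
Unit clause (m_32) forces m_32 = true.
Now (NOT m_32) is unsatisfied and unit — conflict.
That branch fails; take m_11 = false instead.
Unit clause (m_12) forces m_12 = true.
Unit clause (NOT m_22) forces m_22 = false.
Unit clause (m_21) forces m_21 = true.
Unit clause (NOT m_31) forces m_31 = false.
Unit clause (m_32) forces m_32 = true.
Now (NOT m_32) is unsatisfied and unit — conflict.
Both values of m_11 lead to a conflict.
No assignment satisfies every clause.

No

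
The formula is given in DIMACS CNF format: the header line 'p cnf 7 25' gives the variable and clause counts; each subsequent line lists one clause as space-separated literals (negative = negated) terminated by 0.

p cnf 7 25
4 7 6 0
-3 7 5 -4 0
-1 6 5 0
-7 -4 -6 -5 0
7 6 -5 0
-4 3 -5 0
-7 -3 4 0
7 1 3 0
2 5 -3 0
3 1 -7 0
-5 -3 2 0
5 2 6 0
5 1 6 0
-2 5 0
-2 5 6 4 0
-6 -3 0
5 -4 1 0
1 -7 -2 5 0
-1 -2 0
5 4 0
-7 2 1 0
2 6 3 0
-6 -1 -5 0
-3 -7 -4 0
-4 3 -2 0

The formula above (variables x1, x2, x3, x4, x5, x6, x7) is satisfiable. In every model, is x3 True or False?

Suppose x3 = True.
(¬x6) alone gives x6 = False.
Try x4 = True.
(¬x7) alone gives x7 = False.
(x5) alone gives x5 = True.
But (¬x5) is also a unit clause — contradiction.
Undo x4 and try x4 = False.
(x7) alone gives x7 = True.
But (¬x7) is also a unit clause — contradiction.
Both values of x4 lead to a conflict.
So every satisfying assignment has x3 = False.

False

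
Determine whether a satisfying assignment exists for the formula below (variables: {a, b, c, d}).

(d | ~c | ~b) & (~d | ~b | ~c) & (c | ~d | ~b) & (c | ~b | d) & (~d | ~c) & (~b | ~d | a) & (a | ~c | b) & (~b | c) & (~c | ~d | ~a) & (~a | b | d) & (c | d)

Satisfiable

Branch on d: set d = 1.
The clause (~c) is unit, so c = 0.
The clause (~b) is unit, so b = 0.
No clause remains; a is free.
A satisfying assignment: a: 1,  b: 0,  c: 0,  d: 1.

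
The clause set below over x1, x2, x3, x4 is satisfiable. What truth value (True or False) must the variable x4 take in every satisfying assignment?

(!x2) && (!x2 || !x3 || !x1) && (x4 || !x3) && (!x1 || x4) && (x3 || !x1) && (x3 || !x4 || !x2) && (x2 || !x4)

False

Suppose x4 = true.
Unit clause (!x2) forces x2 = false.
Now (x2) is unsatisfied and unit — conflict.
So every satisfying assignment has x4 = False.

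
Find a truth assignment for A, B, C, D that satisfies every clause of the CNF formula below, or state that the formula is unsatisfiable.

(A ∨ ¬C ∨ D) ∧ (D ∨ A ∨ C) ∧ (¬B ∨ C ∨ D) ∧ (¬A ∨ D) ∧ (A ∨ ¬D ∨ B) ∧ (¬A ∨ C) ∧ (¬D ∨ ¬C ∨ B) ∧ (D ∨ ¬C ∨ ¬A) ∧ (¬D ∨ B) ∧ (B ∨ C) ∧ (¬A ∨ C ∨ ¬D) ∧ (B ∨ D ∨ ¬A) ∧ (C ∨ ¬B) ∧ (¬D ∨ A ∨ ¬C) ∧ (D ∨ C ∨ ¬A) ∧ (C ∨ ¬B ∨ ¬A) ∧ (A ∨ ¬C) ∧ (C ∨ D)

Case A = True:
Unit clause (D) forces D = True.
Unit clause (C) forces C = True.
Unit clause (B) forces B = True.
This assignment satisfies each clause.

A=True, B=True, C=True, D=True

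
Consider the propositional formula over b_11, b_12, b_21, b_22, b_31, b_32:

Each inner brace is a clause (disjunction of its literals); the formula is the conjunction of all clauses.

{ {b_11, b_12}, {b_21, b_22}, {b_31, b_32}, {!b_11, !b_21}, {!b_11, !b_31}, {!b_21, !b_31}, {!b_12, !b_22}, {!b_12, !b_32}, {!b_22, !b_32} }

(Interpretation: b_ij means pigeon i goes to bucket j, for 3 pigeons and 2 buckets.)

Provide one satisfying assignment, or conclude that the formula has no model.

Branch on b_11: set b_11 = true.
Unit clause (!b_21) forces b_21 = false.
Unit clause (b_22) forces b_22 = true.
Unit clause (!b_31) forces b_31 = false.
Unit clause (b_32) forces b_32 = true.
That conflicts with the unit clause (!b_32).
That branch fails; take b_11 = false instead.
Unit clause (b_12) forces b_12 = true.
Unit clause (!b_22) forces b_22 = false.
Unit clause (b_21) forces b_21 = true.
Unit clause (!b_31) forces b_31 = false.
Unit clause (b_32) forces b_32 = true.
That conflicts with the unit clause (!b_32).
Neither b_11 = true nor b_11 = false works.

UNSATISFIABLE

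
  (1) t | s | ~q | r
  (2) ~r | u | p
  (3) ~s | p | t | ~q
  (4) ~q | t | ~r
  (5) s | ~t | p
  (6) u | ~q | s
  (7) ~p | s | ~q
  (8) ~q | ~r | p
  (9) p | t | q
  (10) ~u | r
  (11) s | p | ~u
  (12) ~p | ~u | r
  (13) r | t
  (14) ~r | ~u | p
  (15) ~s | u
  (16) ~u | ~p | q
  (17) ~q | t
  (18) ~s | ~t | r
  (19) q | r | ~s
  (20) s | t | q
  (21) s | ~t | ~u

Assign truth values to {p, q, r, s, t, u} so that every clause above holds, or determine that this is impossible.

Try u = 0.
The clause (~s) is unit, so s = 0.
The clause (~q) is unit, so q = 0.
The clause (t) is unit, so t = 1.
The clause (p) is unit, so p = 1.
All clauses hold; r can take either value.

p: 1,  q: 0,  r: 1,  s: 0,  t: 1,  u: 0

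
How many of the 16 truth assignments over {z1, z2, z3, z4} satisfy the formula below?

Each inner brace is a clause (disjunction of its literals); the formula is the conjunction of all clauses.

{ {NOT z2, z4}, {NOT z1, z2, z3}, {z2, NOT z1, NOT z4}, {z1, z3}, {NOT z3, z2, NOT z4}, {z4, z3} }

5

There are 2^4 = 16 truth assignments over (z1, z2, z3, z4).
Split on z2. With z2 = true, the clauses containing z2 are satisfied and NOT z2 drops from the rest; 3 of the 2^3 = 8 assignments to the other variables satisfy what remains.
With z2 = false, by the same count on the reduced clause set, 2 assignments work.
Total: 3 + 2 = 5.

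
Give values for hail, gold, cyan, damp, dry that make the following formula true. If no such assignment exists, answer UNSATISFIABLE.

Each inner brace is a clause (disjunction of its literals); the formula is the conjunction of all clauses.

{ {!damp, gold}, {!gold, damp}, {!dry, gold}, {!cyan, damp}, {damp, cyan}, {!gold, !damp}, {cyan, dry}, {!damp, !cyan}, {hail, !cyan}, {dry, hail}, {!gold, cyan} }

Try damp = false.
From the singleton clause (!gold), gold = false.
From the singleton clause (!dry), dry = false.
From the singleton clause (!cyan), cyan = false.
But (cyan) is also a unit clause — contradiction.
So damp must be the other value — set damp = true.
From the singleton clause (gold), gold = true.
But (!gold) is also a unit clause — contradiction.
Either choice for damp ends in contradiction.

UNSATISFIABLE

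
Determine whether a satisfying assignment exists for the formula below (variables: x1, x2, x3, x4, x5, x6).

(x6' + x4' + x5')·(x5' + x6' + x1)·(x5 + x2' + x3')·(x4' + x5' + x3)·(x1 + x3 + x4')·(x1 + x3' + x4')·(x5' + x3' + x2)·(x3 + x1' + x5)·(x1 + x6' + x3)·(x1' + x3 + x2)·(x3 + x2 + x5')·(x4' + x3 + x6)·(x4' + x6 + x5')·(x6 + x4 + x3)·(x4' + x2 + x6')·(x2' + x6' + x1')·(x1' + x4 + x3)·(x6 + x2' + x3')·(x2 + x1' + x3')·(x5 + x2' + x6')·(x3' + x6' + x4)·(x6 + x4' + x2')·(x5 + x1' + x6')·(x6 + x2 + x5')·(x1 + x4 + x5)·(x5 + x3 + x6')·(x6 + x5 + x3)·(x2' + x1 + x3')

Suppose x6 = 0.
Suppose x4 = 0.
Unit clause (x3) forces x3 = 1.
Unit clause (x2') forces x2 = 0.
Unit clause (x5') forces x5 = 0.
Unit clause (x1') forces x1 = 0.
That conflicts with the unit clause (x1).
Backtrack on x4: now try x4 = 1.
Unit clause (x3) forces x3 = 1.
Unit clause (x1) forces x1 = 1.
Unit clause (x5') forces x5 = 0.
Unit clause (x2') forces x2 = 0.
That conflicts with the unit clause (x2).
Both values of x4 lead to a conflict.
Backtrack on x6: now try x6 = 1.
Suppose x4 = 0.
Unit clause (x3') forces x3 = 0.
Unit clause (x1) forces x1 = 1.
That conflicts with the unit clause (x1').
Backtrack on x4: now try x4 = 1.
Unit clause (x5') forces x5 = 0.
Unit clause (x2) forces x2 = 1.
That conflicts with the unit clause (x2').
Both values of x4 lead to a conflict.
Both values of x6 lead to a conflict.
No assignment satisfies every clause.

No, unsatisfiable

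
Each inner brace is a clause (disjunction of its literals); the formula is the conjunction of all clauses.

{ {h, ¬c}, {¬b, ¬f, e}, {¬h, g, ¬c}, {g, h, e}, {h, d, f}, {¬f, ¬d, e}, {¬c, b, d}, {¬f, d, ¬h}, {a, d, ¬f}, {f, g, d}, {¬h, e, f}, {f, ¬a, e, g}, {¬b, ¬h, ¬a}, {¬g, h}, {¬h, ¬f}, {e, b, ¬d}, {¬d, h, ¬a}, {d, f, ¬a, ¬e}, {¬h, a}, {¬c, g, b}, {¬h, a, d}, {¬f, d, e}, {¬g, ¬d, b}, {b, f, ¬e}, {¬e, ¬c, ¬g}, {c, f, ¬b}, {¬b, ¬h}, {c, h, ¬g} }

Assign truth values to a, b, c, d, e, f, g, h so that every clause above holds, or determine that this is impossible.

Suppose h = False.
(¬c) alone gives c = False.
(¬g) alone gives g = False.
(e) alone gives e = True.
Suppose d = True.
(¬a) alone gives a = False.
Suppose b = False.
(f) alone gives f = True.
This assignment satisfies each clause.

a: False, b: False, c: False, d: True, e: True, f: True, g: False, h: False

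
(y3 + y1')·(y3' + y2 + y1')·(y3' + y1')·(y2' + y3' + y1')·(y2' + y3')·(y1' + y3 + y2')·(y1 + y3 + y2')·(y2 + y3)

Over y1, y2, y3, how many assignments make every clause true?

1

There are 2^3 = 8 truth assignments over (y1, y2, y3).
Check each against the 8 clauses (columns in the order y1, y2, y3):
  F F F  ✗ fails (y2 + y3)
  F F T  ✓ satisfies all
  F T F  ✗ fails (y1 + y3 + y2')
  F T T  ✗ fails (y2' + y3')
  T F F  ✗ fails (y3 + y1')
  T F T  ✗ fails (y3' + y2 + y1')
  T T F  ✗ fails (y3 + y1')
  T T T  ✗ fails (y3' + y1')
1 of the 8 rows is a model.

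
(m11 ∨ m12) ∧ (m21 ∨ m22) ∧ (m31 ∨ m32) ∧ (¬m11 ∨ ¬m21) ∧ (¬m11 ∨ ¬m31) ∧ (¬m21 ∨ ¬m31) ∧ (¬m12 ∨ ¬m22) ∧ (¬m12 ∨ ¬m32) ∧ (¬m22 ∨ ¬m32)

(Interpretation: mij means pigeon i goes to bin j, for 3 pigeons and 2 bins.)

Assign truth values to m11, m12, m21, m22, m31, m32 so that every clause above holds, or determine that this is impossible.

UNSATISFIABLE

Suppose m11 = True.
(¬m21) alone gives m21 = False.
(m22) alone gives m22 = True.
(¬m31) alone gives m31 = False.
(m32) alone gives m32 = True.
But (¬m32) is also a unit clause — contradiction.
Undo m11 and try m11 = False.
(m12) alone gives m12 = True.
(¬m22) alone gives m22 = False.
(m21) alone gives m21 = True.
(¬m31) alone gives m31 = False.
(m32) alone gives m32 = True.
But (¬m32) is also a unit clause — contradiction.
Neither m11 = True nor m11 = False works.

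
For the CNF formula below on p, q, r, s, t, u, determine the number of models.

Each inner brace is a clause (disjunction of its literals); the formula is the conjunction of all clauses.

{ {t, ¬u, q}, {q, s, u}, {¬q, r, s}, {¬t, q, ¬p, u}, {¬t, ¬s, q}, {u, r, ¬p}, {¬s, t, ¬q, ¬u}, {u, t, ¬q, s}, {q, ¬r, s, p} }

There are 2^6 = 64 truth assignments over (p, q, r, s, t, u).
Split on r. With r = True, the clauses containing r are satisfied and ¬r drops from the rest; 15 of the 2^5 = 32 assignments to the other variables satisfy what remains.
With r = False, by the same count on the reduced clause set, 7 assignments work.
(One model: p=F, q=F, r=F, s=F, t=T, u=T.)
Total: 15 + 7 = 22.

22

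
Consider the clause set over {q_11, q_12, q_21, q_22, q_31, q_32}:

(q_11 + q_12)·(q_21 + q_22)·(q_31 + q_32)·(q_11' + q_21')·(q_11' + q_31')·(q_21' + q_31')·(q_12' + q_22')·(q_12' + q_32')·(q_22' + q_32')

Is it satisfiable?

Branch on q_11: set q_11 = 1.
(q_21') alone gives q_21 = 0.
(q_22) alone gives q_22 = 1.
(q_31') alone gives q_31 = 0.
(q_32) alone gives q_32 = 1.
That conflicts with the unit clause (q_32').
Backtrack on q_11: now try q_11 = 0.
(q_12) alone gives q_12 = 1.
(q_22') alone gives q_22 = 0.
(q_21) alone gives q_21 = 1.
(q_31') alone gives q_31 = 0.
(q_32) alone gives q_32 = 1.
That conflicts with the unit clause (q_32').
Either choice for q_11 ends in contradiction.
No assignment satisfies every clause.

No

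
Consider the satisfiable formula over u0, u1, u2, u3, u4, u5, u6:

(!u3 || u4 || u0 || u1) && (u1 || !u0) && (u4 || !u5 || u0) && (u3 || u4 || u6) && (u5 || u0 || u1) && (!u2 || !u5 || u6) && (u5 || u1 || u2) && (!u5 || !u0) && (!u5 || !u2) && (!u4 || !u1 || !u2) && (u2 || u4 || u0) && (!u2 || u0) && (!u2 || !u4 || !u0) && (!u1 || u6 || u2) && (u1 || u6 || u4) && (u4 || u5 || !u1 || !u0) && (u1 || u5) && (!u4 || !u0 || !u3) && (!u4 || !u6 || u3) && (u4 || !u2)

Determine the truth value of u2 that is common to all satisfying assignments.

Suppose u2 = true.
The clause (!u5) is unit, so u5 = false.
The clause (u0) is unit, so u0 = true.
The clause (u1) is unit, so u1 = true.
The clause (!u4) is unit, so u4 = false.
Now (u4) is unsatisfied and unit — conflict.
So every satisfying assignment has u2 = False.

False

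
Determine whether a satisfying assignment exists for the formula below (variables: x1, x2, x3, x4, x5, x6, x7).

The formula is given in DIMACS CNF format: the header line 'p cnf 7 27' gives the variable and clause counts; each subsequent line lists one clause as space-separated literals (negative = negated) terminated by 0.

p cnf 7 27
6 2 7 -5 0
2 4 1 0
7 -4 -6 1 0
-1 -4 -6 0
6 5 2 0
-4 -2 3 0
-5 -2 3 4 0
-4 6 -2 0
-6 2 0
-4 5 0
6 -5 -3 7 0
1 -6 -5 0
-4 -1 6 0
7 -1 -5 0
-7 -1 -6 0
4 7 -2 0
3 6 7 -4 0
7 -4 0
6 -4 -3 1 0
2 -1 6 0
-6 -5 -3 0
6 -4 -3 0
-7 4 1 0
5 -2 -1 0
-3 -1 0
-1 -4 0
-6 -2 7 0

Suppose x6 = False.
Suppose x5 = True.
Suppose x2 = False.
Unit clause (x7) forces x7 = True.
Unit clause (¬x1) forces x1 = False.
Unit clause (x4) forces x4 = True.
Unit clause (¬x3) forces x3 = False.
Every clause now holds.
A satisfying assignment: x1 ↦ False; x2 ↦ False; x3 ↦ False; x4 ↦ True; x5 ↦ True; x6 ↦ False; x7 ↦ True.

Satisfiable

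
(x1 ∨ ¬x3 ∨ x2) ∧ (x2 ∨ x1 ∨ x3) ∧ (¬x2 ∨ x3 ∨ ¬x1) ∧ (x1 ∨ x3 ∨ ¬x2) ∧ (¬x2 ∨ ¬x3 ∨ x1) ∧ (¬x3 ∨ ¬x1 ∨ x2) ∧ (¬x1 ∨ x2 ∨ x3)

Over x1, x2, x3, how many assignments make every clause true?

1

There are 2^3 = 8 truth assignments over (x1, x2, x3).
Check each against the 7 clauses (columns in the order x1, x2, x3):
  F F F  ✗ fails (x2 ∨ x1 ∨ x3)
  F F T  ✗ fails (x1 ∨ ¬x3 ∨ x2)
  F T F  ✗ fails (x1 ∨ x3 ∨ ¬x2)
  F T T  ✗ fails (¬x2 ∨ ¬x3 ∨ x1)
  T F F  ✗ fails (¬x1 ∨ x2 ∨ x3)
  T F T  ✗ fails (¬x3 ∨ ¬x1 ∨ x2)
  T T F  ✗ fails (¬x2 ∨ x3 ∨ ¬x1)
  T T T  ✓ satisfies all
1 of the 8 rows is a model.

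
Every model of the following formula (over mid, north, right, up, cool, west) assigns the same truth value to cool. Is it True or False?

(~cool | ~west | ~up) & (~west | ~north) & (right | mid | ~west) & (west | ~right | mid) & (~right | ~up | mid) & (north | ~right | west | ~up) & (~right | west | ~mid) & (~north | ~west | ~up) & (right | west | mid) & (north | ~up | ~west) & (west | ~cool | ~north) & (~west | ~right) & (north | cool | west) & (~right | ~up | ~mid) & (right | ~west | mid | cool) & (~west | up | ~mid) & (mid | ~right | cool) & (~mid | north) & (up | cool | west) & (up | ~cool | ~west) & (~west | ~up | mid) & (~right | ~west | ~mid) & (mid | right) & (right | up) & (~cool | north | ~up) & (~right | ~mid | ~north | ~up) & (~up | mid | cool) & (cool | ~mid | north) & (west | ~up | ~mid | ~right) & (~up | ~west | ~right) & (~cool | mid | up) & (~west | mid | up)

Suppose cool = 1.
Branch on west: set west = 0.
Unit clause (~north) forces north = 0.
Unit clause (~mid) forces mid = 0.
Unit clause (~right) forces right = 0.
That conflicts with the unit clause (right).
Backtrack on west: now try west = 1.
Unit clause (~up) forces up = 0.
That conflicts with the unit clause (up).
Both values of west lead to a conflict.
So every satisfying assignment has cool = False.

False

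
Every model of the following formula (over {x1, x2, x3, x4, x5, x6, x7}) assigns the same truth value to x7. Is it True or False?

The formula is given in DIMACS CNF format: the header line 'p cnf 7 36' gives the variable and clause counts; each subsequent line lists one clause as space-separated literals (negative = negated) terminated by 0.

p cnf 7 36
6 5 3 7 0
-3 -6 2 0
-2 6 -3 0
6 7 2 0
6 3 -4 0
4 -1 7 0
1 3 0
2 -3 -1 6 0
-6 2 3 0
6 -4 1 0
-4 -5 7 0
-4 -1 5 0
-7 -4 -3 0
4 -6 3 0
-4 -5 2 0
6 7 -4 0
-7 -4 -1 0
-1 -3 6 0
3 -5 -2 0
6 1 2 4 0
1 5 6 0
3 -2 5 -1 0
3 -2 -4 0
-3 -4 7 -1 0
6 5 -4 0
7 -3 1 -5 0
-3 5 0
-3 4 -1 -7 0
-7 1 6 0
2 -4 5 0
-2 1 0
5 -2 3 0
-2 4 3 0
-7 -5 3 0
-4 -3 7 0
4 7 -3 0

True

Suppose x7 = False.
Try x6 = True.
Try x3 = False.
(x1) alone gives x1 = True.
(x4) alone gives x4 = True.
(x2) alone gives x2 = True.
That conflicts with the unit clause (¬x2).
So x3 must be the other value — set x3 = True.
(x2) alone gives x2 = True.
(x5) alone gives x5 = True.
(¬x4) alone gives x4 = False.
That conflicts with the unit clause (x4).
Neither x3 = True nor x3 = False works.
So x6 must be the other value — set x6 = False.
(x2) alone gives x2 = True.
(¬x3) alone gives x3 = False.
(x5) alone gives x5 = True.
That conflicts with the unit clause (¬x5).
Neither x6 = True nor x6 = False works.
So every satisfying assignment has x7 = True.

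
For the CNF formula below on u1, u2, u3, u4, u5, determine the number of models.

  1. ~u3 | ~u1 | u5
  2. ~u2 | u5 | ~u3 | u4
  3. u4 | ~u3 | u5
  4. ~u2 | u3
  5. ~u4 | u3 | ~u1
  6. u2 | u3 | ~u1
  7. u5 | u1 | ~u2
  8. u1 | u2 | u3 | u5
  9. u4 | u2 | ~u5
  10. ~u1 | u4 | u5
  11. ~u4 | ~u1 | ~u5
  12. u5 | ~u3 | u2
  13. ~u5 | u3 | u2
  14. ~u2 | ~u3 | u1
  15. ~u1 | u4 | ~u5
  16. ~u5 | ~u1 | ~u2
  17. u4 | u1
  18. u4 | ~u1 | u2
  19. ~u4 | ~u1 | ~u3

1

There are 2^5 = 32 truth assignments over (u1, u2, u3, u4, u5).
Split on u5. With u5 = 1, the clauses containing u5 are satisfied and ~u5 drops from the rest; 1 of the 2^4 = 16 assignments to the other variables satisfy what remains.
With u5 = 0, by the same count on the reduced clause set, 0 assignments work.
Total: 1 + 0 = 1.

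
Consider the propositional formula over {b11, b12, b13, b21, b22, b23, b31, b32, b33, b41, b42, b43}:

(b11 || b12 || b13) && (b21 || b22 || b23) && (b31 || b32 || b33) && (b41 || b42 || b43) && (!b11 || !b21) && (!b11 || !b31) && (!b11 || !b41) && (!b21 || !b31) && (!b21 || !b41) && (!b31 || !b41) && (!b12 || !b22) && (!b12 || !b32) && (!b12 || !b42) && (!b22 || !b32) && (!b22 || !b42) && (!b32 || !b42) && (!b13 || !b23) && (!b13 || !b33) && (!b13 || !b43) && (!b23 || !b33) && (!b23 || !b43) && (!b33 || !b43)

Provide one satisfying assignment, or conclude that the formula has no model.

Case b11 = false:
Case b12 = true:
Unit clause (!b22) forces b22 = false.
Unit clause (!b32) forces b32 = false.
Unit clause (!b42) forces b42 = false.
Case b21 = true:
Unit clause (!b31) forces b31 = false.
Unit clause (b33) forces b33 = true.
Unit clause (!b41) forces b41 = false.
Unit clause (b43) forces b43 = true.
That conflicts with the unit clause (!b43).
That branch fails; take b21 = false instead.
Unit clause (b23) forces b23 = true.
Unit clause (!b13) forces b13 = false.
Unit clause (!b33) forces b33 = false.
Unit clause (b31) forces b31 = true.
Unit clause (!b41) forces b41 = false.
Unit clause (b43) forces b43 = true.
That conflicts with the unit clause (!b43).
Neither b21 = true nor b21 = false works.
That branch fails; take b12 = false instead.
Unit clause (b13) forces b13 = true.
Unit clause (!b23) forces b23 = false.
Unit clause (!b33) forces b33 = false.
Unit clause (!b43) forces b43 = false.
Case b21 = true:
Unit clause (!b31) forces b31 = false.
Unit clause (b32) forces b32 = true.
Unit clause (!b41) forces b41 = false.
Unit clause (b42) forces b42 = true.
That conflicts with the unit clause (!b42).
That branch fails; take b21 = false instead.
Unit clause (b22) forces b22 = true.
Unit clause (!b32) forces b32 = false.
Unit clause (b31) forces b31 = true.
Unit clause (!b41) forces b41 = false.
Unit clause (b42) forces b42 = true.
That conflicts with the unit clause (!b42).
Neither b21 = true nor b21 = false works.
Neither b12 = true nor b12 = false works.
That branch fails; take b11 = true instead.
Unit clause (!b21) forces b21 = false.
Unit clause (!b31) forces b31 = false.
Unit clause (!b41) forces b41 = false.
Case b22 = true:
Unit clause (!b12) forces b12 = false.
Unit clause (!b32) forces b32 = false.
Unit clause (b33) forces b33 = true.
Unit clause (!b42) forces b42 = false.
Unit clause (b43) forces b43 = true.
That conflicts with the unit clause (!b43).
That branch fails; take b22 = false instead.
Unit clause (b23) forces b23 = true.
Unit clause (!b13) forces b13 = false.
Unit clause (!b33) forces b33 = false.
Unit clause (b32) forces b32 = true.
Unit clause (!b12) forces b12 = false.
Unit clause (!b42) forces b42 = false.
Unit clause (b43) forces b43 = true.
That conflicts with the unit clause (!b43).
Neither b22 = true nor b22 = false works.
Neither b11 = true nor b11 = false works.

UNSATISFIABLE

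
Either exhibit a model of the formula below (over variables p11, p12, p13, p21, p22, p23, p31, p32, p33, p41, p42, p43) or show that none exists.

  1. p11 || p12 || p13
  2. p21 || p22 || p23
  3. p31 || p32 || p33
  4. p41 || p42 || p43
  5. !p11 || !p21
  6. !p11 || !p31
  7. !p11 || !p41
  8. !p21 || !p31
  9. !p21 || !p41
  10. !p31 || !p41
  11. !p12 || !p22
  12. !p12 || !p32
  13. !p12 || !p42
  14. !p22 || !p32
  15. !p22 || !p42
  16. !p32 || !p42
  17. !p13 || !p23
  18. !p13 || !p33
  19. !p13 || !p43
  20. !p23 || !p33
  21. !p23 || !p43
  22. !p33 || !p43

UNSATISFIABLE

Branch on p11: set p11 = false.
Branch on p12: set p12 = true.
The clause (!p22) is unit, so p22 = false.
The clause (!p32) is unit, so p32 = false.
The clause (!p42) is unit, so p42 = false.
Branch on p21: set p21 = true.
The clause (!p31) is unit, so p31 = false.
The clause (p33) is unit, so p33 = true.
The clause (!p41) is unit, so p41 = false.
The clause (p43) is unit, so p43 = true.
That conflicts with the unit clause (!p43).
Undo p21 and try p21 = false.
The clause (p23) is unit, so p23 = true.
The clause (!p13) is unit, so p13 = false.
The clause (!p33) is unit, so p33 = false.
The clause (p31) is unit, so p31 = true.
The clause (!p41) is unit, so p41 = false.
The clause (p43) is unit, so p43 = true.
That conflicts with the unit clause (!p43).
Either choice for p21 ends in contradiction.
Undo p12 and try p12 = false.
The clause (p13) is unit, so p13 = true.
The clause (!p23) is unit, so p23 = false.
The clause (!p33) is unit, so p33 = false.
The clause (!p43) is unit, so p43 = false.
Branch on p21: set p21 = true.
The clause (!p31) is unit, so p31 = false.
The clause (p32) is unit, so p32 = true.
The clause (!p41) is unit, so p41 = false.
The clause (p42) is unit, so p42 = true.
That conflicts with the unit clause (!p42).
Undo p21 and try p21 = false.
The clause (p22) is unit, so p22 = true.
The clause (!p32) is unit, so p32 = false.
The clause (p31) is unit, so p31 = true.
The clause (!p41) is unit, so p41 = false.
The clause (p42) is unit, so p42 = true.
That conflicts with the unit clause (!p42).
Either choice for p21 ends in contradiction.
Either choice for p12 ends in contradiction.
Undo p11 and try p11 = true.
The clause (!p21) is unit, so p21 = false.
The clause (!p31) is unit, so p31 = false.
The clause (!p41) is unit, so p41 = false.
Branch on p22: set p22 = true.
The clause (!p12) is unit, so p12 = false.
The clause (!p32) is unit, so p32 = false.
The clause (p33) is unit, so p33 = true.
The clause (!p42) is unit, so p42 = false.
The clause (p43) is unit, so p43 = true.
That conflicts with the unit clause (!p43).
Undo p22 and try p22 = false.
The clause (p23) is unit, so p23 = true.
The clause (!p13) is unit, so p13 = false.
The clause (!p33) is unit, so p33 = false.
The clause (p32) is unit, so p32 = true.
The clause (!p12) is unit, so p12 = false.
The clause (!p42) is unit, so p42 = false.
The clause (p43) is unit, so p43 = true.
That conflicts with the unit clause (!p43).
Either choice for p22 ends in contradiction.
Either choice for p11 ends in contradiction.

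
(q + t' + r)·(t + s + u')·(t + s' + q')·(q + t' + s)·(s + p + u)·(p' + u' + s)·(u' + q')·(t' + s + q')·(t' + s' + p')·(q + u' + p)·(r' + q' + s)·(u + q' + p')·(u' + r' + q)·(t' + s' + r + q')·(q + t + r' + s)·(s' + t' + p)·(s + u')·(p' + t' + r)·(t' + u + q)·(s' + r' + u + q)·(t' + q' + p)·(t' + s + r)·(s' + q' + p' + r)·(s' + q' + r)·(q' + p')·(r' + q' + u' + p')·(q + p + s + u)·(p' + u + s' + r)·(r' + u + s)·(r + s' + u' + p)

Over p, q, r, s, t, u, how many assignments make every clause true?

There are 2^6 = 64 truth assignments over (p, q, r, s, t, u).
Split on t. With t = 1, the clauses containing t are satisfied and t' drops from the rest; 0 of the 2^5 = 32 assignments to the other variables satisfy what remains.
With t = 0, by the same count on the reduced clause set, 3 assignments work.
(One model: p=F, q=F, r=F, s=T, t=F, u=F.)
Total: 0 + 3 = 3.

3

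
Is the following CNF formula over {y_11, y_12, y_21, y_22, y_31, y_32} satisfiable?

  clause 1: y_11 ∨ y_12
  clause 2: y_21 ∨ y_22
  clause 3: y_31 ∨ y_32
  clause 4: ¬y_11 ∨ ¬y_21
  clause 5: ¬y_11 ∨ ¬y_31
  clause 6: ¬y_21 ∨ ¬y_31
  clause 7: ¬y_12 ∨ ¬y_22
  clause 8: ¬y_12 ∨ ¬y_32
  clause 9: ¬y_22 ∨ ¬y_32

No

Case y_11 = True:
(¬y_21) alone gives y_21 = False.
(y_22) alone gives y_22 = True.
(¬y_31) alone gives y_31 = False.
(y_32) alone gives y_32 = True.
But (¬y_32) is also a unit clause — contradiction.
So y_11 must be the other value — set y_11 = False.
(y_12) alone gives y_12 = True.
(¬y_22) alone gives y_22 = False.
(y_21) alone gives y_21 = True.
(¬y_31) alone gives y_31 = False.
(y_32) alone gives y_32 = True.
But (¬y_32) is also a unit clause — contradiction.
Neither y_11 = True nor y_11 = False works.
No assignment satisfies every clause.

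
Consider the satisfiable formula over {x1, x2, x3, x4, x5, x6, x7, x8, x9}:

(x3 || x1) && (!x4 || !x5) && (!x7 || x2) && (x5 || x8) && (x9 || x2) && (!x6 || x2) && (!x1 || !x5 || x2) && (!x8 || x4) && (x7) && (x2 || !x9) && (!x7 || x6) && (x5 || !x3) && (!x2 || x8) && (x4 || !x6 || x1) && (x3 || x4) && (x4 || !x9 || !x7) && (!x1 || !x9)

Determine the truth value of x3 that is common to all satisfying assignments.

False

Suppose x3 = true.
The clause (x7) is unit, so x7 = true.
The clause (x2) is unit, so x2 = true.
The clause (x6) is unit, so x6 = true.
The clause (x5) is unit, so x5 = true.
The clause (!x4) is unit, so x4 = false.
The clause (!x8) is unit, so x8 = false.
But (x8) is also a unit clause — contradiction.
So every satisfying assignment has x3 = False.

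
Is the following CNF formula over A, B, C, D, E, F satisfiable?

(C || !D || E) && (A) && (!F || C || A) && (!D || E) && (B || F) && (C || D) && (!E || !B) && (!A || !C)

The clause (A) is unit, so A = true.
The clause (!C) is unit, so C = false.
The clause (D) is unit, so D = true.
The clause (E) is unit, so E = true.
The clause (!B) is unit, so B = false.
The clause (F) is unit, so F = true.
This assignment satisfies each clause.
A satisfying assignment: A=true; B=false; C=false; D=true; E=true; F=true.

Yes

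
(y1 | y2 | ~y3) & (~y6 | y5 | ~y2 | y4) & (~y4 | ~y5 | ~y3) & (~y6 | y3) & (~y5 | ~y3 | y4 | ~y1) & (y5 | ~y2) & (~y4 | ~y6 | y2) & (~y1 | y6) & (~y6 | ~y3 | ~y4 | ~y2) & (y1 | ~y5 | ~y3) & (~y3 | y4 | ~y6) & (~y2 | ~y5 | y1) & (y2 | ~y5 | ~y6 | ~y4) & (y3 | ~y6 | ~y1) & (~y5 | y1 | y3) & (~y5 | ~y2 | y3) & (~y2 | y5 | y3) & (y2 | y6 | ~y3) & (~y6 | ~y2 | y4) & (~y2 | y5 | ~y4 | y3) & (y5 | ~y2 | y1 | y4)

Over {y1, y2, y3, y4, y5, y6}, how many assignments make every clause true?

There are 2^6 = 64 truth assignments over (y1, y2, y3, y4, y5, y6).
Split on y3. With y3 = 1, the clauses containing y3 are satisfied and ~y3 drops from the rest; 0 of the 2^5 = 32 assignments to the other variables satisfy what remains.
With y3 = 0, by the same count on the reduced clause set, 2 assignments work.
Total: 0 + 2 = 2.

2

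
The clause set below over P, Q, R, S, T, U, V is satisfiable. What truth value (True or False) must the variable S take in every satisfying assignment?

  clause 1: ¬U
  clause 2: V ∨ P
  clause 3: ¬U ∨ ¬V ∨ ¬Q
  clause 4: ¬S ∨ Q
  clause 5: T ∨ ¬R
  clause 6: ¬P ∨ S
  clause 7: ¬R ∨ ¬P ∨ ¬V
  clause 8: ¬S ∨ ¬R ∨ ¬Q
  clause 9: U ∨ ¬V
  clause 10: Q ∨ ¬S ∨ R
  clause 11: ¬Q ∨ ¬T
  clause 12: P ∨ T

Suppose S = False.
From the singleton clause (¬U), U = False.
From the singleton clause (¬P), P = False.
From the singleton clause (V), V = True.
Now (¬V) is unsatisfied and unit — conflict.
So every satisfying assignment has S = True.

True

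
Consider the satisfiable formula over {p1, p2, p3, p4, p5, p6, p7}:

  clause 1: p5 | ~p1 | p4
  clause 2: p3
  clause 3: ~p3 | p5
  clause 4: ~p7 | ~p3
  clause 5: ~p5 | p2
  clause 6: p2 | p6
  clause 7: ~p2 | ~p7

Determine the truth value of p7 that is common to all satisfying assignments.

Suppose p7 = 1.
From the singleton clause (p3), p3 = 1.
That conflicts with the unit clause (~p3).
So every satisfying assignment has p7 = False.

False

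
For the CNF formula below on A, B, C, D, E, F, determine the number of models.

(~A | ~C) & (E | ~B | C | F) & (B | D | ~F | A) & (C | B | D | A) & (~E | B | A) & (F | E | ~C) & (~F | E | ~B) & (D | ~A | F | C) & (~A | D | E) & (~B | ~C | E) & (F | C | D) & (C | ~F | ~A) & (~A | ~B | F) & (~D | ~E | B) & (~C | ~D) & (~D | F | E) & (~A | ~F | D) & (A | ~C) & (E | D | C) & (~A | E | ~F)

4

There are 2^6 = 64 truth assignments over (A, B, C, D, E, F).
Split on E. With E = 1, the clauses containing E are satisfied and ~E drops from the rest; 3 of the 2^5 = 32 assignments to the other variables satisfy what remains.
With E = 0, by the same count on the reduced clause set, 1 assignment works.
(One model: A=F, B=F, C=F, D=T, E=F, F=T.)
Total: 3 + 1 = 4.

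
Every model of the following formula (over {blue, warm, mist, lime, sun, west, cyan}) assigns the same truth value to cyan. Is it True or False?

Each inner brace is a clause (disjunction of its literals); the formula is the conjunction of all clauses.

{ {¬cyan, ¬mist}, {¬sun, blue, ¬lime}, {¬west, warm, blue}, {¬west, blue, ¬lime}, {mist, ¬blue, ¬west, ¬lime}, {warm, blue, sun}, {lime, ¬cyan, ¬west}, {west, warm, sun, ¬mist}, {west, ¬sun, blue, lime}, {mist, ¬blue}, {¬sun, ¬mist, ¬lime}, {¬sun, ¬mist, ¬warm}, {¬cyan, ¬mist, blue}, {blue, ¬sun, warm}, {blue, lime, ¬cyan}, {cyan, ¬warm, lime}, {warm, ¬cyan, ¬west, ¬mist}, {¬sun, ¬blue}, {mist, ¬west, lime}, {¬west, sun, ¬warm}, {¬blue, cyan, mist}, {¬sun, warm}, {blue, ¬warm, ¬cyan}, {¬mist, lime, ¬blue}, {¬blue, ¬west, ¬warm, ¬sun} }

False

Suppose cyan = True.
(¬mist) alone gives mist = False.
(¬blue) alone gives blue = False.
(lime) alone gives lime = True.
(¬sun) alone gives sun = False.
(¬west) alone gives west = False.
(warm) alone gives warm = True.
But (¬warm) is also a unit clause — contradiction.
So every satisfying assignment has cyan = False.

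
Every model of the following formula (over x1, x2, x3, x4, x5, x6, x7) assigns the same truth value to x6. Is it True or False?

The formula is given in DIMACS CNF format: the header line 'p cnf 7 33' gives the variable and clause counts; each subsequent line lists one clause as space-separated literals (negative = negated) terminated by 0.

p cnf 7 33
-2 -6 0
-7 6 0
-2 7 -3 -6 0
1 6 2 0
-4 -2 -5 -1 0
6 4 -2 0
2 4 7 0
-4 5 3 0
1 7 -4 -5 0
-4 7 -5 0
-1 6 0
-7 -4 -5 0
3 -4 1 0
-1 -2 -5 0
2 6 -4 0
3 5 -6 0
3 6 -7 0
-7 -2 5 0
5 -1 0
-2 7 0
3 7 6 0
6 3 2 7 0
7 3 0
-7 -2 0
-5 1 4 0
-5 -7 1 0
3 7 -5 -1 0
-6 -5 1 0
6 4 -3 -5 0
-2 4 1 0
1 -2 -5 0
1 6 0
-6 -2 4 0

Suppose x6 = False.
(¬x7) alone gives x7 = False.
(¬x1) alone gives x1 = False.
That conflicts with the unit clause (x1).
So every satisfying assignment has x6 = True.

True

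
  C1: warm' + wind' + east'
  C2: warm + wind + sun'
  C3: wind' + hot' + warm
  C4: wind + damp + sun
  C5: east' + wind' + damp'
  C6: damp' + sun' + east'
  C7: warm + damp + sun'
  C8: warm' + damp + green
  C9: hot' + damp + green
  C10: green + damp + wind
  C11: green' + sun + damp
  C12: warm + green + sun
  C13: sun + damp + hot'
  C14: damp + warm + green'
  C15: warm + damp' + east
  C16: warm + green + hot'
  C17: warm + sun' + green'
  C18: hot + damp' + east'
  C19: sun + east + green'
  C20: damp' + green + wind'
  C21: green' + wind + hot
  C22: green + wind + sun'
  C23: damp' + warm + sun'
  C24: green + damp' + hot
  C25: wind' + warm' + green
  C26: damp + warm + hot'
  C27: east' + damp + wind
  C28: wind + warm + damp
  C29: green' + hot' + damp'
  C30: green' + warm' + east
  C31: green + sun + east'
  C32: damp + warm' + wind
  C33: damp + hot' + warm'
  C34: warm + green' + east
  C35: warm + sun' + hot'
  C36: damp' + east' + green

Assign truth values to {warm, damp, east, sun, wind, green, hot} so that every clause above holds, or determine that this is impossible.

warm: 1; damp: 1; east: 0; sun: 0; wind: 0; green: 0; hot: 1

Try warm = 1.
Try wind = 0.
The clause (damp) is unit, so damp = 1.
Try sun = 0.
Try hot = 1.
The clause (green') is unit, so green = 0.
The clause (east') is unit, so east = 0.
Every clause now holds.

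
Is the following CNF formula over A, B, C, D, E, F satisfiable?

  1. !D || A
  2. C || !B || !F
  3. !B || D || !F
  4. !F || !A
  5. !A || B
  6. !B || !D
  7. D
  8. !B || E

Unit clause (D) forces D = true.
Unit clause (A) forces A = true.
Unit clause (!F) forces F = false.
Unit clause (B) forces B = true.
Now (!B) is unsatisfied and unit — conflict.
No assignment satisfies every clause.

Unsatisfiable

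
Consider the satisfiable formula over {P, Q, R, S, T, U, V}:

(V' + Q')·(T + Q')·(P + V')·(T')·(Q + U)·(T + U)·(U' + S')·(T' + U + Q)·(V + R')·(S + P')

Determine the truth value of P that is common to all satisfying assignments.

False

Suppose P = 1.
From the singleton clause (T'), T = 0.
From the singleton clause (Q'), Q = 0.
From the singleton clause (U), U = 1.
From the singleton clause (S'), S = 0.
That conflicts with the unit clause (S).
So every satisfying assignment has P = False.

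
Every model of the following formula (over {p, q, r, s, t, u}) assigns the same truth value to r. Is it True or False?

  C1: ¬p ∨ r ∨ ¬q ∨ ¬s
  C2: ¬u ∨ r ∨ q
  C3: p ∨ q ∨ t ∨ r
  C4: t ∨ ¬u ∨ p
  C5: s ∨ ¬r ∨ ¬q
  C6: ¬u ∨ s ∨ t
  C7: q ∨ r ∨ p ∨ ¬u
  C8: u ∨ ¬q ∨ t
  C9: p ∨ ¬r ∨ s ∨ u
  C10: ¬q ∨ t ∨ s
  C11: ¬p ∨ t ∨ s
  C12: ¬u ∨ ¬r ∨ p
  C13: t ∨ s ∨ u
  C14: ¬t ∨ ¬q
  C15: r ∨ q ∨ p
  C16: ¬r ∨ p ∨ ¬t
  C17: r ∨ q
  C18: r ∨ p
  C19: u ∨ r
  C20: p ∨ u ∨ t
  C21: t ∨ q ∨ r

Suppose r = False.
Unit clause (q) forces q = True.
Unit clause (¬t) forces t = False.
Unit clause (u) forces u = True.
Unit clause (p) forces p = True.
Unit clause (¬s) forces s = False.
Now (s) is unsatisfied and unit — conflict.
So every satisfying assignment has r = True.

True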